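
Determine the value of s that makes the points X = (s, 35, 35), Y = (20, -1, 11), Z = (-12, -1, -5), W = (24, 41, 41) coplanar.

The points are coplanar iff XY · (XZ × XW) = 0.
Expanding, this is linear in s: (-672)s + (13440) = 0.
So s = 20.

20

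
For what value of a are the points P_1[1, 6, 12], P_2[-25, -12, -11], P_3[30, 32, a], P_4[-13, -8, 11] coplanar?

22

Normal to plane P_1P_2P_4: n = (-304, 296, 112); plane equation n·P = 2816.
Requiring n·P_3 = 2816: (112)a + (352) = 2816.
So a = 22.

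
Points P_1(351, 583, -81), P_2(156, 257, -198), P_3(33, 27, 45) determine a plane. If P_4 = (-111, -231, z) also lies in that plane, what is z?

Coplanarity requires P_1P_2 · (P_1P_3 × P_1P_4) = 0.
P_1P_2 = (-195, -326, -117), P_1P_3 = (-318, -556, 126); the triple product is linear in z with coefficient 4752 and constant term -869616.
Setting it to zero: z = 183.

183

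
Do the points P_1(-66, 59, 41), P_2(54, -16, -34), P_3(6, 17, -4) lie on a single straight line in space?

No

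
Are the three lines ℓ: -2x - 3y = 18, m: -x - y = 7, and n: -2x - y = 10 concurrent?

Yes

Intersecting ℓ and m: solving the 2×2 system gives (x, y) = (-3, -4).
Substitute into n: (-2)(-3) + (-1)(-4) = 10.
This equals 10, so (-3, -4) lies on all three lines and they are concurrent.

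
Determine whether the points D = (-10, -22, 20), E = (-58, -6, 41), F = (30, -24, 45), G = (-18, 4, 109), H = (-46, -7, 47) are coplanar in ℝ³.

No

The plane through D, E, F has normal n = DE × DF = (442, 2040, -544) and equation n·P = -60180.
Checking the remaining points: n·G = -59092, n·H = -60180.
Since n·G = -59092 ≠ -60180, G is off the plane and the points are not all coplanar.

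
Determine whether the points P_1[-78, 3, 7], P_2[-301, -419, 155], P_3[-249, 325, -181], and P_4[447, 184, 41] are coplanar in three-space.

No

A normal to the plane through P_1, P_2, P_3 is n = P_1P_2 × P_1P_3 = (31680, -67232, -143968).
The plane has equation n·P = -3680512. For P_4: n·P_4 = -4112416.
-4112416 ≠ -3680512, so P_4 is off the plane.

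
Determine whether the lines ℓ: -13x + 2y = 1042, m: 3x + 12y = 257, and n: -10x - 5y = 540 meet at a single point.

The three lines meet at one point iff the augmented coefficient matrix [aᵢ bᵢ cᵢ] has rank < 3, i.e. its determinant vanishes.
Here the determinant is 85.
Nonzero, so no common point exists.

No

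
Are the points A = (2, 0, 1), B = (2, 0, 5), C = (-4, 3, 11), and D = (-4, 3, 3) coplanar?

A normal to the plane through A, B, C is n = AB × AC = (-12, -24, 0).
The plane has equation n·P = -24. For D: n·D = -24.
Equal, so D lies in the plane and all four are coplanar.

Yes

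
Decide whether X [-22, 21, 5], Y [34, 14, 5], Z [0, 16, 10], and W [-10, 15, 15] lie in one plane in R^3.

With X as base: XY = (56, -7, 0), XZ = (22, -5, 5), XW = (12, -6, 10).
XZ × XW = (-20, -160, -72).
XY · (XZ × XW) = 0.
The scalar triple product vanishes, so the four points are coplanar.

Yes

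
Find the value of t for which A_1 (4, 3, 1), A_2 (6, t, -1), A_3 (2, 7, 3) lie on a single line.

-1

Direction A_1A_3 = (-2, 4, 2). From the x-coordinate of A_2, the parameter along the line is τ = (6 − 4)/(-2) = -1.
Then t = 3 + (-1)·(4) = -1.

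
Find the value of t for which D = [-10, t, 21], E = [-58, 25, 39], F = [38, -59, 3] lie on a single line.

Direction EF = (96, -84, -36). From the x-coordinate of D, the parameter along the line is τ = (-10 − (-58))/96 = 1/2.
Then t = 25 + 1/2·(-84) = -17.

-17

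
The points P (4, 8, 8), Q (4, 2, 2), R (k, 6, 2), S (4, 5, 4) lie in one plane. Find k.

Coplanarity ⇔ det[PQ; PR; PS] = 0.
Expanding, this is linear in k: (-6)k + (24) = 0.
So k = 4.

4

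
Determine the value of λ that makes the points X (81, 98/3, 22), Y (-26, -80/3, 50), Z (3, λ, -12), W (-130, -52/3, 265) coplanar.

-30

Normal to plane XYW: n = (-13018, 20093, -21508/3); plane equation n·P = -555812.
Requiring n·Z = -555812: (20093)λ + (46978) = -555812.
So λ = -30.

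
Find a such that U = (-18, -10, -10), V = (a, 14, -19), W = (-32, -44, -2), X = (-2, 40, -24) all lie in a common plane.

-15

Normal to plane UWX: n = (76, -68, -156); plane equation n·P = 872.
Requiring n·V = 872: (76)a + (2012) = 872.
So a = -15.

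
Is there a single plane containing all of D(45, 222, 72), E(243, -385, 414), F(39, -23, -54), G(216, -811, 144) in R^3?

The four points are coplanar iff the 3×3 determinant with rows DE, DF, DG is zero.
Rows: (198, -607, 342), (-6, -245, -126), (171, -1033, 72).
Expanding along the first row: (198)(-147798) − (-607)(21114) + (342)(48093) = 0.
Zero determinant ⇒ coplanar.

Yes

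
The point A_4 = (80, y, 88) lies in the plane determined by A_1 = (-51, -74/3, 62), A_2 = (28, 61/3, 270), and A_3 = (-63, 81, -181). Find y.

659/3

Coplanarity requires A_1A_2 · (A_1A_3 × A_1A_4) = 0.
A_1A_2 = (79, 45, 208), A_1A_3 = (-12, 317/3, -243); the triple product is linear in y with coefficient 16701 and constant term -3668653.
Setting it to zero: y = 659/3.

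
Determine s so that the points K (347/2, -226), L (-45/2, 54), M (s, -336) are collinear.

501/2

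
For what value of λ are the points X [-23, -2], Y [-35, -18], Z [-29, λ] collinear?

-10

Collinearity: (Z − X) must be parallel to (Y − X) = (-12, -16).
Cross-multiplying the components: (λ − (-2))·(-12) = (-6)·(-16).
Solving gives λ = -10.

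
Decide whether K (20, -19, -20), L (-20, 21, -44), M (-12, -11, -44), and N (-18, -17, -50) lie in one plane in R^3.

Yes

The four points are coplanar iff the 3×3 determinant with rows KL, KM, KN is zero.
Rows: (-40, 40, -24), (-32, 8, -24), (-38, 2, -30).
Expanding along the first row: (-40)(-192) − (40)(48) + (-24)(240) = 0.
Zero determinant ⇒ coplanar.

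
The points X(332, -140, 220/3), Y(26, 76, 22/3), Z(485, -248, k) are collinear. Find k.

Direction XY = (-306, 216, -66). From the x-coordinate of Z, the parameter along the line is τ = (485 − 332)/(-306) = -1/2.
Then k = 220/3 + (-1/2)·(-66) = 319/3.

319/3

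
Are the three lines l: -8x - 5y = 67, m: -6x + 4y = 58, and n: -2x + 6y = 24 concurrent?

The three lines meet at one point iff the augmented coefficient matrix [aᵢ bᵢ cᵢ] has rank < 3, i.e. its determinant vanishes.
Here the determinant is 0.
It vanishes, so the lines are concurrent at (-9, 1).

Yes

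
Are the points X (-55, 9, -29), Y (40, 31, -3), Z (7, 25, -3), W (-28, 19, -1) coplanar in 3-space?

Yes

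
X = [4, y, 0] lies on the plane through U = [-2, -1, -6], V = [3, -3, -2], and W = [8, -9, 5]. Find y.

Coplanarity requires UV · (UW × UX) = 0.
UV = (5, -2, 4), UW = (10, -8, 11); the triple product is linear in y with coefficient -15 and constant term -75.
Setting it to zero: y = -5.

-5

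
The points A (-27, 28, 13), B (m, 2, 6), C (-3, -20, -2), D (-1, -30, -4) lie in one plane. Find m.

-17

Coplanarity ⇔ det[AB; AC; AD] = 0.
Expanding, this is linear in m: (-54)m + (-918) = 0.
So m = -17.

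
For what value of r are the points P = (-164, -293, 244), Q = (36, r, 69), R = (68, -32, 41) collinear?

-68

Direction PR = (232, 261, -203). From the x-coordinate of Q, the parameter along the line is τ = (36 − (-164))/232 = 25/29.
Then r = (-293) + 25/29·(261) = -68.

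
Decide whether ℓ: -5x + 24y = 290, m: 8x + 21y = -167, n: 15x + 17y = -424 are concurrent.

Intersecting ℓ and m: solving the 2×2 system gives (x, y) = (-34, 5).
Substitute into n: (15)(-34) + (17)(5) = -425.
But n requires -424 ≠ -425, so the three lines have no common point.

No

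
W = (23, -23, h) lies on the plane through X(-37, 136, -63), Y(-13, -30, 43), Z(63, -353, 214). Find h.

-6

Coplanarity requires XY · (XZ × XW) = 0.
XY = (24, -166, 106), XZ = (100, -489, 277); the triple product is linear in h with coefficient 4864 and constant term 29184.
Setting it to zero: h = -6.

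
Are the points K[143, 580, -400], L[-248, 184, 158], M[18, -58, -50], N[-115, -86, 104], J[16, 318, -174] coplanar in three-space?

Yes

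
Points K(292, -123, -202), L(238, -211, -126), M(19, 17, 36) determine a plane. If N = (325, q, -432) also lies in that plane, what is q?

A normal to the plane is n = KL × KM = (-31584, -7896, -31584).
N lies in the plane iff n · KN = 0.
This gives (-7896)q + (5250840) = 0, so q = 665.

665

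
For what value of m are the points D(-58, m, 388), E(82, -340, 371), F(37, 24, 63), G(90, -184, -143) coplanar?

414

The points are coplanar iff DE · (DF × DG) = 0.
Expanding, this is linear in m: (25594)m + (-10595916) = 0.
So m = 414.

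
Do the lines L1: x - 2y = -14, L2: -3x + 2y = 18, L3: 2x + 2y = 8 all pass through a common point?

The three lines meet at one point iff the augmented coefficient matrix [aᵢ bᵢ cᵢ] has rank < 3, i.e. its determinant vanishes.
Here the determinant is 0.
It vanishes, so the lines are concurrent at (-2, 6).

Yes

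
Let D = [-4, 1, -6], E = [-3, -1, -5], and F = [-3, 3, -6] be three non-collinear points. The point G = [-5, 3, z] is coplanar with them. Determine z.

Coplanarity requires DE · (DF × DG) = 0.
DE = (1, -2, 1), DF = (1, 2, 0); the triple product is linear in z with coefficient 4 and constant term 28.
Setting it to zero: z = -7.

-7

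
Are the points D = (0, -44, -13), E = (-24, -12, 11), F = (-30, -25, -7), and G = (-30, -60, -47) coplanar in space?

Yes

With D as base: DE = (-24, 32, 24), DF = (-30, 19, 6), DG = (-30, -16, -34).
DF × DG = (-550, -1200, 1050).
DE · (DF × DG) = 0.
The scalar triple product vanishes, so the four points are coplanar.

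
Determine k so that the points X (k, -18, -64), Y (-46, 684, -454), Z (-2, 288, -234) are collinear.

Collinearity requires XY × XZ = 0; each component is linear in k.
The y-component gives (220)k + (-7040) = 0, so k = 32.
The remaining components then also vanish.

32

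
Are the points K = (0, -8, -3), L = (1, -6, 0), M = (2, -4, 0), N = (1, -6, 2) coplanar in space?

Yes

With K as base: KL = (1, 2, 3), KM = (2, 4, 3), KN = (1, 2, 5).
KM × KN = (14, -7, 0).
KL · (KM × KN) = 0.
The scalar triple product vanishes, so the four points are coplanar.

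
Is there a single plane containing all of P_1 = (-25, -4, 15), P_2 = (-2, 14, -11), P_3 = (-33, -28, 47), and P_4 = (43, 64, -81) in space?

Yes

A normal to the plane through P_1, P_2, P_3 is n = P_1P_2 × P_1P_3 = (-48, -528, -408).
The plane has equation n·P = -2808. For P_4: n·P_4 = -2808.
Equal, so P_4 lies in the plane and all four are coplanar.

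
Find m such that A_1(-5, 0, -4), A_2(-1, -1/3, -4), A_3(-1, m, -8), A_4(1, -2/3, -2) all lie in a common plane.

Normal to plane A_1A_2A_4: n = (-2/3, -8, -2/3); plane equation n·P = 6.
Requiring n·A_3 = 6: (-8)m + (6) = 6.
So m = 0.

0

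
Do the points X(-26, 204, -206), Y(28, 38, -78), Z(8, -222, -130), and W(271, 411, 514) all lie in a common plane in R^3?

Yes

With X as base: XY = (54, -166, 128), XZ = (34, -426, 76), XW = (297, 207, 720).
XZ × XW = (-322452, -1908, 133560).
XY · (XZ × XW) = 0.
The scalar triple product vanishes, so the four points are coplanar.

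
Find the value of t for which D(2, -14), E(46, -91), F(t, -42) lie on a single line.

The three points are collinear iff det[DE; DF] = 0.
This determinant is linear in t: (77)t + (-1386) = 0, so t = 18.

18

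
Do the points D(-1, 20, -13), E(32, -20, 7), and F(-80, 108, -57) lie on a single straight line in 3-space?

DE = (33, -40, 20), DF = (-79, 88, -44).
DE × DF = (0, -128, -256).
The cross product is nonzero, so the points do not lie on one line.

No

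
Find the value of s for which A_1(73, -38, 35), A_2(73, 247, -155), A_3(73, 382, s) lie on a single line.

-245

Direction A_1A_2 = (0, 285, -190). From the y-coordinate of A_3, the parameter along the line is τ = (382 − (-38))/285 = 28/19.
Then s = 35 + 28/19·(-190) = -245.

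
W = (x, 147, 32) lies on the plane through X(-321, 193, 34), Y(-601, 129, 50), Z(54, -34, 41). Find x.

-151

Coplanarity requires XY · (XZ × XW) = 0.
XY = (-280, -64, 16), XZ = (375, -227, 7); the triple product is linear in x with coefficient 3184 and constant term 480784.
Setting it to zero: x = -151.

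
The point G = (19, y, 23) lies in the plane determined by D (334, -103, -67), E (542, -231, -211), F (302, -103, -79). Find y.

The plane through D, E, F has equation 1536x + 7104y − 4096z = 55744.
Substituting G: (7104)y + (-65024) = 55744, so y = 17.

17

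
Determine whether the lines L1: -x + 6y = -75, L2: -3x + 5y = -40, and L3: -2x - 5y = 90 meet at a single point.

Intersecting L1 and L2: solving the 2×2 system gives (x, y) = (-135/13, -185/13).
Substitute into L3: (-2)(-135/13) + (-5)(-185/13) = 1195/13.
But L3 requires 90 ≠ 1195/13, so the three lines have no common point.

No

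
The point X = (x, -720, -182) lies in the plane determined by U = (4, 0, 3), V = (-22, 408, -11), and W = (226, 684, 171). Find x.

A normal to the plane is n = UV × UW = (78120, 1260, -108360).
X lies in the plane iff n · UX = 0.
This gives (78120)x + (18826920) = 0, so x = -241.

-241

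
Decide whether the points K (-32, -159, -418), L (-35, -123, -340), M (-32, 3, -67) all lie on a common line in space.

KL = (-3, 36, 78), KM = (0, 162, 351).
KL × KM = (0, 1053, -486).
The cross product is nonzero, so the points do not lie on one line.

No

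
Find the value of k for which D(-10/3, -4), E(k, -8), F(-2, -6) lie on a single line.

-2/3

Collinearity: (E − D) must be parallel to (F − D) = (4/3, -2).
Cross-multiplying the components: (k − (-10/3))·(-2) = (-4)·(4/3).
Solving gives k = -2/3.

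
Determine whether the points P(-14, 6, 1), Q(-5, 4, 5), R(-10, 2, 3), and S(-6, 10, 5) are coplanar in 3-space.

No

The four points are coplanar iff the 3×3 determinant with rows PQ, PR, PS is zero.
Rows: (9, -2, 4), (4, -4, 2), (8, 4, 4).
Expanding along the first row: (9)(-24) − (-2)(0) + (4)(48) = -24.
Nonzero ⇒ not coplanar.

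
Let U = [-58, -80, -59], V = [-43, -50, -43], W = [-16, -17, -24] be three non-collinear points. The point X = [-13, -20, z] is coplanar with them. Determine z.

The plane through U, V, W has equation 42x + 147y − 315z = 4389.
Substituting X: (-315)z + (-3486) = 4389, so z = -25.

-25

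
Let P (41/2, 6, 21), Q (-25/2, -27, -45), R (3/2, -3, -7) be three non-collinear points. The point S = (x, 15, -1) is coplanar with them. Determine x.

A normal to the plane is n = PQ × PR = (330, 330, -330).
S lies in the plane iff n · PS = 0.
This gives (330)x + (3465) = 0, so x = -21/2.

-21/2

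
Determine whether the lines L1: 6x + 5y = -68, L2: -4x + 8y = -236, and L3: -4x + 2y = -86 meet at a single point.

No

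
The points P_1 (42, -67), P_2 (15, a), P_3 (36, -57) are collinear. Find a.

The three points are collinear iff det[P_1P_2; P_1P_3] = 0.
This determinant is linear in a: (6)a + (132) = 0, so a = -22.

-22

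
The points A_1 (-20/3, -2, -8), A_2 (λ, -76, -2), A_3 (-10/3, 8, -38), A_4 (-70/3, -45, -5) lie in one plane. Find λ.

-106/3

Coplanarity ⇔ det[A_1A_2; A_1A_3; A_1A_4] = 0.
Expanding, this is linear in λ: (-1260)λ + (-44520) = 0.
So λ = -106/3.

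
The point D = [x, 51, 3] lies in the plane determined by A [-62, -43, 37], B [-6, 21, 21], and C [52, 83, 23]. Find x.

18

The plane through A, B, C has equation 1120x − 1040y − 240z = -33600.
Substituting D: (1120)x + (-53760) = -33600, so x = 18.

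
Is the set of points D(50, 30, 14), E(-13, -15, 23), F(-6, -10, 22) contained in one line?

Yes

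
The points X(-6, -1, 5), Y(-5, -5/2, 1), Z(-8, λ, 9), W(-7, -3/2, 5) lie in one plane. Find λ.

0

The points are coplanar iff XY · (XZ × XW) = 0.
Expanding, this is linear in λ: (-4)λ + (0) = 0.
So λ = 0.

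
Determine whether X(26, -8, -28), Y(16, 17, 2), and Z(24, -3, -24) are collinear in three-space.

No

XY = (-10, 25, 30), XZ = (-2, 5, 4).
XY × XZ = (-50, -20, 0).
The cross product is nonzero, so the points do not lie on one line.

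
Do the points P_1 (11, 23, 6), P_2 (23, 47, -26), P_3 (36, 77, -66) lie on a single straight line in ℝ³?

No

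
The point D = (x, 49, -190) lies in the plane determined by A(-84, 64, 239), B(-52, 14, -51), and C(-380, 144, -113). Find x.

-177

Coplanarity requires AB · (AC × AD) = 0.
AB = (32, -50, -290), AC = (-296, 80, -352); the triple product is linear in x with coefficient 40800 and constant term 7221600.
Setting it to zero: x = -177.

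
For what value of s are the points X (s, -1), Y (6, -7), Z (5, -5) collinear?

3

The three points are collinear iff det[XY; XZ] = 0.
This determinant is linear in s: (-2)s + (6) = 0, so s = 3.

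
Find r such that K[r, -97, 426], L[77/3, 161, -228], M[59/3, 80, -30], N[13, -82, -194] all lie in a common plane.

19/3

The points are coplanar iff KL · (KM × KN) = 0.
Expanding, this is linear in r: (-45360)r + (287280) = 0.
So r = 19/3.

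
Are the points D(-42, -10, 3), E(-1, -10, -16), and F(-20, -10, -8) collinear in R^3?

No

DE = (41, 0, -19), DF = (22, 0, -11).
DE × DF = (0, 33, 0).
The cross product is nonzero, so the points do not lie on one line.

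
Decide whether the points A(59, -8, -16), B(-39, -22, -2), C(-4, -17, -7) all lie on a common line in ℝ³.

Yes

AB = (-98, -14, 14), AC = (-63, -9, 9).
AB × AC = (0, 0, 0).
The cross product vanishes, so the three points are collinear.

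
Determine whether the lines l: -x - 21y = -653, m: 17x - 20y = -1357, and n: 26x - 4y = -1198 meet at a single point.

The three lines meet at one point iff the augmented coefficient matrix [aᵢ bᵢ cᵢ] has rank < 3, i.e. its determinant vanishes.
Here the determinant is -452.
Nonzero, so no common point exists.

No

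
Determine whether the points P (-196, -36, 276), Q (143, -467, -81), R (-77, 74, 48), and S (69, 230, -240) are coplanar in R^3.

Yes

With P as base: PQ = (339, -431, -357), PR = (119, 110, -228), PS = (265, 266, -516).
PR × PS = (3888, 984, 2504).
PQ · (PR × PS) = 0.
The scalar triple product vanishes, so the four points are coplanar.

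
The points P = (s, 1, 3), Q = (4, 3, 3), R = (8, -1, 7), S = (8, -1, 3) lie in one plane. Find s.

Coplanarity ⇔ det[PQ; PR; PS] = 0.
Expanding, this is linear in s: (-16)s + (96) = 0.
So s = 6.

6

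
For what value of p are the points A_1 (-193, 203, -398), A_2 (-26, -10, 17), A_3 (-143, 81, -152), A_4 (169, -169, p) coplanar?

314

Normal to plane A_1A_2A_3: n = (-1768, -20332, -9724); plane equation n·P = 83980.
Requiring n·A_4 = 83980: (-9724)p + (3137316) = 83980.
So p = 314.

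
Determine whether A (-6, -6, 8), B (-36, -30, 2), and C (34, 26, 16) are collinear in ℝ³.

Yes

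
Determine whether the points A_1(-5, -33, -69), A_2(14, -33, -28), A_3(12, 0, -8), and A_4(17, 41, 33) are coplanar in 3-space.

Yes

The four points are coplanar iff the 3×3 determinant with rows A_1A_2, A_1A_3, A_1A_4 is zero.
Rows: (19, 0, 41), (17, 33, 61), (22, 74, 102).
Expanding along the first row: (19)(-1148) − (0)(392) + (41)(532) = 0.
Zero determinant ⇒ coplanar.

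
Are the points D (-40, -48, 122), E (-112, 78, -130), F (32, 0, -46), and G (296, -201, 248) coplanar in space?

Yes

The four points are coplanar iff the 3×3 determinant with rows DE, DF, DG is zero.
Rows: (-72, 126, -252), (72, 48, -168), (336, -153, 126).
Expanding along the first row: (-72)(-19656) − (126)(65520) + (-252)(-27144) = 0.
Zero determinant ⇒ coplanar.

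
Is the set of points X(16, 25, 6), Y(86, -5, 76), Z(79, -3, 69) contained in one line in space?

No

XY = (70, -30, 70), XZ = (63, -28, 63).
XY × XZ = (70, 0, -70).
The cross product is nonzero, so the points do not lie on one line.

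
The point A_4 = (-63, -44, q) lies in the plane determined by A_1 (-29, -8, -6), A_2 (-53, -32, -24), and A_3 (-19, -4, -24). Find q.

-40

The plane through A_1, A_2, A_3 has equation 504x − 612y + 144z = -10584.
Substituting A_4: (144)q + (-4824) = -10584, so q = -40.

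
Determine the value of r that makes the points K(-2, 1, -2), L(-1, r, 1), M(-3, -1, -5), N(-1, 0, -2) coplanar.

Normal to plane KMN: n = (-3, -3, 3); plane equation n·P = -3.
Requiring n·L = -3: (-3)r + (6) = -3.
So r = 3.

3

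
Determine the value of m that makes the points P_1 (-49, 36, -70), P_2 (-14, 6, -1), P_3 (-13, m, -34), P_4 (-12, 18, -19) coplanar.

27

The points are coplanar iff P_1P_2 · (P_1P_3 × P_1P_4) = 0.
Expanding, this is linear in m: (-768)m + (20736) = 0.
So m = 27.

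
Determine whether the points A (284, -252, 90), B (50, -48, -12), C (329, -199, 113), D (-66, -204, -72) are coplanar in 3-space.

Yes

The four points are coplanar iff the 3×3 determinant with rows AB, AC, AD is zero.
Rows: (-234, 204, -102), (45, 53, 23), (-350, 48, -162).
Expanding along the first row: (-234)(-9690) − (204)(760) + (-102)(20710) = 0.
Zero determinant ⇒ coplanar.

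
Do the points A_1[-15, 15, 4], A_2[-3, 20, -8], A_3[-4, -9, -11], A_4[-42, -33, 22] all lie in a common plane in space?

No

With A_1 as base: A_1A_2 = (12, 5, -12), A_1A_3 = (11, -24, -15), A_1A_4 = (-27, -48, 18).
A_1A_3 × A_1A_4 = (-1152, 207, -1176).
A_1A_2 · (A_1A_3 × A_1A_4) = 1323.
Since 1323 ≠ 0, the four points are not coplanar.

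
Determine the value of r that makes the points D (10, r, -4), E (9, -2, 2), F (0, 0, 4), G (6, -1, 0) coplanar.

Coplanarity ⇔ det[DE; DF; DG] = 0.
Expanding, this is linear in r: (24)r + (36) = 0.
So r = -3/2.

-3/2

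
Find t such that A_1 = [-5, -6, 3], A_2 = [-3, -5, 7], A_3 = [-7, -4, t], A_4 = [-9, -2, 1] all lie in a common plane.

2

The points are coplanar iff A_1A_2 · (A_1A_3 × A_1A_4) = 0.
Expanding, this is linear in t: (-12)t + (24) = 0.
So t = 2.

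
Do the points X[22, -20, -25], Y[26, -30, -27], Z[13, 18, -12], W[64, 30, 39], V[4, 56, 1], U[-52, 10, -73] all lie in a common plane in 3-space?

The plane through X, Y, Z has normal n = XY × XZ = (-54, -34, 62) and equation n·P = -2058.
Checking the remaining points: n·W = -2058, n·V = -2058, n·U = -2058.
All equal -2058, so all 6 points lie in one plane.

Yes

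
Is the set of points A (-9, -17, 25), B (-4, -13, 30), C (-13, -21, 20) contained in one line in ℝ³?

No

AB = (5, 4, 5), AC = (-4, -4, -5).
AB × AC = (0, 5, -4).
The cross product is nonzero, so the points do not lie on one line.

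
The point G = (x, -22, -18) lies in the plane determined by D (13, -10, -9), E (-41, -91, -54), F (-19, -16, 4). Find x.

9

Coplanarity requires DE · (DF × DG) = 0.
DE = (-54, -81, -45), DF = (-32, -6, 13); the triple product is linear in x with coefficient -1323 and constant term 11907.
Setting it to zero: x = 9.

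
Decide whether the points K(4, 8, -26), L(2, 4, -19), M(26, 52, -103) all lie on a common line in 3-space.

KL = (-2, -4, 7), KM = (22, 44, -77).
Each component of KM is -11 times the corresponding component of KL, so KM = -11·KL and the points are collinear.

Yes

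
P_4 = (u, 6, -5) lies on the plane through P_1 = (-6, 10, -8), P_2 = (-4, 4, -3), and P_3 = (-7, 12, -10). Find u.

-5

The plane through P_1, P_2, P_3 has equation 2x − 1y − 2z = -6.
Substituting P_4: (2)u + (4) = -6, so u = -5.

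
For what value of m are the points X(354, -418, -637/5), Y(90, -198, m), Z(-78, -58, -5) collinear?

Direction XZ = (-432, 360, 612/5). From the x-coordinate of Y, the parameter along the line is τ = (90 − 354)/(-432) = 11/18.
Then m = (-637/5) + 11/18·(612/5) = -263/5.

-263/5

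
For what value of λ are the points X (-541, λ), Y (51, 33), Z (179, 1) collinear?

181

The three points are collinear iff det[XY; XZ] = 0.
This determinant is linear in λ: (128)λ + (-23168) = 0, so λ = 181.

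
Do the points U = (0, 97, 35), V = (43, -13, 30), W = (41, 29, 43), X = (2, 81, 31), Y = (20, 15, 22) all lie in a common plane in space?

Yes

The plane through U, V, W has normal n = UV × UW = (-1220, -549, 1586) and equation n·P = 2257.
Checking the remaining points: n·X = 2257, n·Y = 2257.
All equal 2257, so all 5 points lie in one plane.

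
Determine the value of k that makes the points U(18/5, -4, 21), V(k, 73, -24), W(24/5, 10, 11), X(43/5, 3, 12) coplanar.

-4/5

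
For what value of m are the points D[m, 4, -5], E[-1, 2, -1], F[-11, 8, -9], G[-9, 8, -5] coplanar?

-5

Coplanarity ⇔ det[DE; DF; DG] = 0.
Expanding, this is linear in m: (-24)m + (-120) = 0.
So m = -5.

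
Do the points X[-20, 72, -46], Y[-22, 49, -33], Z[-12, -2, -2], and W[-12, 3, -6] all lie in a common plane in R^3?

A normal to the plane through X, Y, Z is n = XY × XZ = (-50, 192, 332).
The plane has equation n·P = -448. For W: n·W = -816.
-816 ≠ -448, so W is off the plane.

No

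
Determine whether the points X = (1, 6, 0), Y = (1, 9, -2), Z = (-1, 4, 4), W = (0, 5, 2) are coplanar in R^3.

With X as base: XY = (0, 3, -2), XZ = (-2, -2, 4), XW = (-1, -1, 2).
XZ × XW = (0, 0, 0).
XY · (XZ × XW) = 0.
The scalar triple product vanishes, so the four points are coplanar.

Yes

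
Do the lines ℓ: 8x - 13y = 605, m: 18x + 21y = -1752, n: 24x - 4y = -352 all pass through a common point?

The three lines meet at one point iff the augmented coefficient matrix [aᵢ bᵢ cᵢ] has rank < 3, i.e. its determinant vanishes.
Here the determinant is 576.
Nonzero, so no common point exists.

No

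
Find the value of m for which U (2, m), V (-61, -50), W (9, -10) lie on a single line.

-14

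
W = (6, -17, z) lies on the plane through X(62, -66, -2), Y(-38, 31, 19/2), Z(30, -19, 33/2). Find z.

A normal to the plane is n = XY × XZ = (1254, 1482, -1596).
W lies in the plane iff n · XW = 0.
This gives (-1596)z + (-798) = 0, so z = -1/2.

-1/2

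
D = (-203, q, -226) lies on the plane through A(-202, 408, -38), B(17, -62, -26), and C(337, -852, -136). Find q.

Coplanarity requires AB · (AC × AD) = 0.
AB = (219, -470, 12), AC = (539, -1260, -98); the triple product is linear in q with coefficient 27930 and constant term -7205940.
Setting it to zero: q = 258.

258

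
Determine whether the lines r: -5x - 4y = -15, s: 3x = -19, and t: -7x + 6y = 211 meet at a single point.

Intersecting r and s: solving the 2×2 system gives (x, y) = (-19/3, 35/3).
Substitute into t: (-7)(-19/3) + (6)(35/3) = 343/3.
But t requires 211 ≠ 343/3, so the three lines have no common point.

No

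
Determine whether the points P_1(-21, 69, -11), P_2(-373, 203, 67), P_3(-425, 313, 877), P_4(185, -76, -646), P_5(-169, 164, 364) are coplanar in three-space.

Yes

The plane through P_1, P_2, P_3 has normal n = P_1P_2 × P_1P_3 = (99960, 281064, -31752) and equation n·P = 17643528.
Checking the remaining points: n·P_4 = 17643528, n·P_5 = 17643528.
All equal 17643528, so all 5 points lie in one plane.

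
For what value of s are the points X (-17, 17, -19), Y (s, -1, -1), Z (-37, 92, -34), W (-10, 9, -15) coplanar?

17

The points are coplanar iff XY · (XZ × XW) = 0.
Expanding, this is linear in s: (180)s + (-3060) = 0.
So s = 17.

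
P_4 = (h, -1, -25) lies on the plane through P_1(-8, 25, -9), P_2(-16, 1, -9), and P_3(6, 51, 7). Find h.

-22

Coplanarity requires P_1P_2 · (P_1P_3 × P_1P_4) = 0.
P_1P_2 = (-8, -24, 0), P_1P_3 = (14, 26, 16); the triple product is linear in h with coefficient -384 and constant term -8448.
Setting it to zero: h = -22.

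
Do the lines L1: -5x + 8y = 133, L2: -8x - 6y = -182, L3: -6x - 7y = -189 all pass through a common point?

Yes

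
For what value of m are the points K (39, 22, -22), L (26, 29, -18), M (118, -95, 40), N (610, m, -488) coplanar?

-35

Normal to plane KLM: n = (902, 1122, 968); plane equation n·P = 38566.
Requiring n·N = 38566: (1122)m + (77836) = 38566.
So m = -35.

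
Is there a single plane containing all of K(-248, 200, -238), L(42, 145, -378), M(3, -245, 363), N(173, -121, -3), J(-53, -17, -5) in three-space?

The plane through K, L, M has normal n = KL × KM = (-95355, -209430, -115245) and equation n·P = 9190350.
Checking the remaining points: n·N = 9190350, n·J = 9190350.
All equal 9190350, so all 5 points lie in one plane.

Yes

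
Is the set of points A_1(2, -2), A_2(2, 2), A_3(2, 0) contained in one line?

Yes

A_1A_2 = (0, 4), A_1A_3 = (0, 2).
det[A_1A_2; A_1A_3] = (0)(2) − (4)(0) = 0.
The determinant is zero, so the points are collinear.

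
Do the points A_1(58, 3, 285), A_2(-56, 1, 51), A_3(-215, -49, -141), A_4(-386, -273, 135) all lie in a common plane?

The four points are coplanar iff the 3×3 determinant with rows A_1A_2, A_1A_3, A_1A_4 is zero.
Rows: (-114, -2, -234), (-273, -52, -426), (-444, -276, -150).
Expanding along the first row: (-114)(-109776) − (-2)(-148194) + (-234)(52260) = -10764.
Nonzero ⇒ not coplanar.

No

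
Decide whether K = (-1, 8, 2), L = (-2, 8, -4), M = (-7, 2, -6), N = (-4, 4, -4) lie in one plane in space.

No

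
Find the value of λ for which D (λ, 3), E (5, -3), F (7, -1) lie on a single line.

11

The three points are collinear iff det[DE; DF] = 0.
This determinant is linear in λ: (-2)λ + (22) = 0, so λ = 11.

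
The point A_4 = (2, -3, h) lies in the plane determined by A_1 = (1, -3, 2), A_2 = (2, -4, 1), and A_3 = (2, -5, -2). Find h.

4

The plane through A_1, A_2, A_3 has equation 2x + 3y − 1z = -9.
Substituting A_4: (-1)h + (-5) = -9, so h = 4.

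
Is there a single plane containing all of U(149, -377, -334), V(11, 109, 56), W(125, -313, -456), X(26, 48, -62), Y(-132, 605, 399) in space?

The plane through U, V, W has normal n = UV × UW = (-84252, -26196, 2832) and equation n·P = -3623544.
Checking the remaining points: n·X = -3623544, n·Y = -3597348.
Since n·Y = -3597348 ≠ -3623544, Y is off the plane and the points are not all coplanar.

No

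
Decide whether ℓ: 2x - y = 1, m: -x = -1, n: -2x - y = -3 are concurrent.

Lines aᵢx + bᵢy = cᵢ with pairwise distinct directions are concurrent exactly when det[aᵢ bᵢ cᵢ] = 0.
Here the determinant is 0.
It vanishes, so the lines are concurrent at (1, 1).

Yes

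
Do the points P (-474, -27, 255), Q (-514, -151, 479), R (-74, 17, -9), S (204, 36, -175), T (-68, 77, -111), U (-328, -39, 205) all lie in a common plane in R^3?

No

The plane through P, Q, R has normal n = PQ × PR = (22880, 79040, 47840) and equation n·X = -780000.
Checking the remaining points: n·S = -859040, n·T = -780000, n·U = -780000.
Since n·S = -859040 ≠ -780000, S is off the plane and the points are not all coplanar.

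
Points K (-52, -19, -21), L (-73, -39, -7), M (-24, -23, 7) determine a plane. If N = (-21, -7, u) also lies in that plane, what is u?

-15

The plane through K, L, M has equation −504x + 980y + 644z = -5936.
Substituting N: (644)u + (3724) = -5936, so u = -15.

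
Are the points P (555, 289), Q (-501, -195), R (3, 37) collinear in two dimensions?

No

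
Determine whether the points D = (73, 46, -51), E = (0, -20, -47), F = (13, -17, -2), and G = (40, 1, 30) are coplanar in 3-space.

The four points are coplanar iff the 3×3 determinant with rows DE, DF, DG is zero.
Rows: (-73, -66, 4), (-60, -63, 49), (-33, -45, 81).
Expanding along the first row: (-73)(-2898) − (-66)(-3243) + (4)(621) = 0.
Zero determinant ⇒ coplanar.

Yes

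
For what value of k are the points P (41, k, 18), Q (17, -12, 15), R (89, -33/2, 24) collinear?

-27/2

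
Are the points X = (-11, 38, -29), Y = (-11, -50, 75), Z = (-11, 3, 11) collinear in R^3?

XY = (0, -88, 104), XZ = (0, -35, 40).
Comparing components 2 and 3: (-88)(40) − (104)(-35) = 120 ≠ 0, so XY and XZ are not parallel and the points are not collinear.

No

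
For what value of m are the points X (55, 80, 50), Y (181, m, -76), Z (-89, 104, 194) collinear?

Collinearity requires XY × XZ = 0; each component is linear in m.
The x-component gives (144)m + (-8496) = 0, so m = 59.
The remaining components then also vanish.

59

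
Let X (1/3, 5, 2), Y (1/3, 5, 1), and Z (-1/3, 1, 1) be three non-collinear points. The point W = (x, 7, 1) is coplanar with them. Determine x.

The plane through X, Y, Z has equation −4x + (2/3)y = 2.
Substituting W: (-4)x + (14/3) = 2, so x = 2/3.

2/3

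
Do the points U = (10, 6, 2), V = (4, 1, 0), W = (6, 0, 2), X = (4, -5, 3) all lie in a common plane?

With U as base: UV = (-6, -5, -2), UW = (-4, -6, 0), UX = (-6, -11, 1).
UW × UX = (-6, 4, 8).
UV · (UW × UX) = 0.
The scalar triple product vanishes, so the four points are coplanar.

Yes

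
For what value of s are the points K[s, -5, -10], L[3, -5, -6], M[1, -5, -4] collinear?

7

Direction LM = (-2, 0, 2). From the z-coordinate of K, the parameter along the line is τ = (-10 − (-6))/2 = -2.
Then s = 3 + (-2)·(-2) = 7.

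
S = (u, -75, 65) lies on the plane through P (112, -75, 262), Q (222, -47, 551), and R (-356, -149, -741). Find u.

-34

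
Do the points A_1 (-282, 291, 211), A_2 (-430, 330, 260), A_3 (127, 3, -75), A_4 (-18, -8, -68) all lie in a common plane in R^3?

With A_1 as base: A_1A_2 = (-148, 39, 49), A_1A_3 = (409, -288, -286), A_1A_4 = (264, -299, -279).
A_1A_3 × A_1A_4 = (-5162, 38607, -46259).
A_1A_2 · (A_1A_3 × A_1A_4) = 2958.
Since 2958 ≠ 0, the four points are not coplanar.

No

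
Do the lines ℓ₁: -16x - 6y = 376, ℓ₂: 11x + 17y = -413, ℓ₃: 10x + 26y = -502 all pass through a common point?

Intersecting ℓ₁ and ℓ₂: solving the 2×2 system gives (x, y) = (-19, -12).
Substitute into ℓ₃: (10)(-19) + (26)(-12) = -502.
This equals -502, so (-19, -12) lies on all three lines and they are concurrent.

Yes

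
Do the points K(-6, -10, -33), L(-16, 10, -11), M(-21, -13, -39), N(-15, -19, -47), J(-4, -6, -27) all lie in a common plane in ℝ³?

The plane through K, L, M has normal n = KL × KM = (-54, -390, 330) and equation n·P = -6666.
Checking the remaining points: n·N = -7290, n·J = -6354.
Since n·N = -7290 ≠ -6666, N is off the plane and the points are not all coplanar.

No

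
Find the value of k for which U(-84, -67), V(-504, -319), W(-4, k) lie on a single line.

Collinearity: (W − U) must be parallel to (V − U) = (-420, -252).
Cross-multiplying the components: (k − (-67))·(-420) = (80)·(-252).
Solving gives k = -19.

-19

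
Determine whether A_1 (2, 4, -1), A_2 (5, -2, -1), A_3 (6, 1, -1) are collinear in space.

No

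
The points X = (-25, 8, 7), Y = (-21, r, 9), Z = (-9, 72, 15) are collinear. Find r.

Direction XZ = (16, 64, 8). From the x-coordinate of Y, the parameter along the line is τ = (-21 − (-25))/16 = 1/4.
Then r = 8 + 1/4·(64) = 24.

24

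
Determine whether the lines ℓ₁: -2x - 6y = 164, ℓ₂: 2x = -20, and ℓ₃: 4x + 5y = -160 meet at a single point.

Yes

The three lines meet at one point iff the augmented coefficient matrix [aᵢ bᵢ cᵢ] has rank < 3, i.e. its determinant vanishes.
Here the determinant is 0.
It vanishes, so the lines are concurrent at (-10, -24).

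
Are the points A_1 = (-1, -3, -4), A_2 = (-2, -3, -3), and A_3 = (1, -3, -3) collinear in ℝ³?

No

A_1A_2 = (-1, 0, 1), A_1A_3 = (2, 0, 1).
Comparing components 3 and 1: (1)(2) − (-1)(1) = 3 ≠ 0, so A_1A_2 and A_1A_3 are not parallel and the points are not collinear.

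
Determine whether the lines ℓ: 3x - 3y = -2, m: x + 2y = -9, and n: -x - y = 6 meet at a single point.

Intersecting ℓ and m: solving the 2×2 system gives (x, y) = (-31/9, -25/9).
Substitute into n: (-1)(-31/9) + (-1)(-25/9) = 56/9.
But n requires 6 ≠ 56/9, so the three lines have no common point.

No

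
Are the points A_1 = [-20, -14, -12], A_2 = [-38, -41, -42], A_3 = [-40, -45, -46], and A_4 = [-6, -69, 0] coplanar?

No

A normal to the plane through A_1, A_2, A_3 is n = A_1A_2 × A_1A_3 = (-12, -12, 18).
The plane has equation n·P = 192. For A_4: n·A_4 = 900.
900 ≠ 192, so A_4 is off the plane.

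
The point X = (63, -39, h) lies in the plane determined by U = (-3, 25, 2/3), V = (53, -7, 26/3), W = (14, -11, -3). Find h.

4

The plane through U, V, W has equation (1216/3)x + (1024/3)y − 1472z = 6336.
Substituting X: (-1472)h + (12224) = 6336, so h = 4.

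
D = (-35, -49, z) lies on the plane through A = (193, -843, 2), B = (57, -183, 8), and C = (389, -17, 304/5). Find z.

Coplanarity requires AB · (AC × AD) = 0.
AB = (-136, 660, 6), AC = (196, 826, 294/5); the triple product is linear in z with coefficient -241696 and constant term 241696/5.
Setting it to zero: z = 1/5.

1/5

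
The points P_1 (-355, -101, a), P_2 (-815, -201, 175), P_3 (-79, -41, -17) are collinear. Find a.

Direction P_2P_3 = (736, 160, -192). From the x-coordinate of P_1, the parameter along the line is τ = (-355 − (-815))/736 = 5/8.
Then a = 175 + 5/8·(-192) = 55.

55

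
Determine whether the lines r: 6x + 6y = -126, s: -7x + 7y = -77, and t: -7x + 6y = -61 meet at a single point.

Yes

Intersecting r and s: solving the 2×2 system gives (x, y) = (-5, -16).
Substitute into t: (-7)(-5) + (6)(-16) = -61.
This equals -61, so (-5, -16) lies on all three lines and they are concurrent.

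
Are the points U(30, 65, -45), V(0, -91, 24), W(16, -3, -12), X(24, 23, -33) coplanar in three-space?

A normal to the plane through U, V, W is n = UV × UW = (-456, 24, -144).
The plane has equation n·P = -5640. For X: n·X = -5640.
Equal, so X lies in the plane and all four are coplanar.

Yes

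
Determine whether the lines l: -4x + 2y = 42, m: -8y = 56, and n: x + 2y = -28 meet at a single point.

The three lines meet at one point iff the augmented coefficient matrix [aᵢ bᵢ cᵢ] has rank < 3, i.e. its determinant vanishes.
Here the determinant is 0.
It vanishes, so the lines are concurrent at (-14, -7).

Yes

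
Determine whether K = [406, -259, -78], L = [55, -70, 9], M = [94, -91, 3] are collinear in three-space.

No

KL = (-351, 189, 87), KM = (-312, 168, 81).
KL × KM = (693, 1287, 0).
The cross product is nonzero, so the points do not lie on one line.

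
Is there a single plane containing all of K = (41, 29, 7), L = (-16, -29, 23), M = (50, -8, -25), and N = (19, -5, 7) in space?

The four points are coplanar iff the 3×3 determinant with rows KL, KM, KN is zero.
Rows: (-57, -58, 16), (9, -37, -32), (-22, -34, 0).
Expanding along the first row: (-57)(-1088) − (-58)(-704) + (16)(-1120) = 3264.
Nonzero ⇒ not coplanar.

No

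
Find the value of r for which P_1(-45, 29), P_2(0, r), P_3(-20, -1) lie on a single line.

-25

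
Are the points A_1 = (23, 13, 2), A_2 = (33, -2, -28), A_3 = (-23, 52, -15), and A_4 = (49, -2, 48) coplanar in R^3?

A normal to the plane through A_1, A_2, A_3 is n = A_1A_2 × A_1A_3 = (1425, 1550, -300).
The plane has equation n·P = 52325. For A_4: n·A_4 = 52325.
Equal, so A_4 lies in the plane and all four are coplanar.

Yes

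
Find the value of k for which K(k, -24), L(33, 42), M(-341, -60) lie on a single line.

-209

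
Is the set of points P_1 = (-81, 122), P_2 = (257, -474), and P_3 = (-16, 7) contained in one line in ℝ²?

No

P_1P_2 = (338, -596), P_1P_3 = (65, -115).
Twice the signed area of △P_1P_2P_3 is (338)(-115) − (-596)(65) = -130.
The area is nonzero, so the three points are not collinear.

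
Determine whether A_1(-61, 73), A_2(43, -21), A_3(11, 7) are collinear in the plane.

A_1A_2 = (104, -94), A_1A_3 = (72, -66).
If collinear, A_1A_3 would be a scalar multiple of A_1A_2. But (104)·(-66) ≠ (-94)·(72) (difference -96), so they are not parallel; the points are not collinear.

No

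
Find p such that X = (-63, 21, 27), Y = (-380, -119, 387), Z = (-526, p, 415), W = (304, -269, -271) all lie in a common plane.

341

Normal to plane XYW: n = (146120, 37654, 143310); plane equation n·P = -4545456.
Requiring n·Z = -4545456: (37654)p + (-17385470) = -4545456.
So p = 341.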